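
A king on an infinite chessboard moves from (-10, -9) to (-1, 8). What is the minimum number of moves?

max(|x_i - y_i|) = max(|-10 - (-1)|, |-9 - 8|) = max(9, 17) = 17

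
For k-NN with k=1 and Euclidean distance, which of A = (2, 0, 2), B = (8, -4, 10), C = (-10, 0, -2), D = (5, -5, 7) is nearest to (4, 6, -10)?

Distances: d(A) ≈ 13.5647, d(B) ≈ 22.7156, d(C) ≈ 17.2047, d(D) ≈ 20.2731. Nearest: A = (2, 0, 2) with distance 13.5647.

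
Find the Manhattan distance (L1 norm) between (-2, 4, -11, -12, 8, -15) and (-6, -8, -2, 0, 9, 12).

Σ|x_i - y_i| = |-2 - (-6)| + |4 - (-8)| + |-11 - (-2)| + |-12 - 0| + |8 - 9| + |-15 - 12| = 4 + 12 + 9 + 12 + 1 + 27 = 65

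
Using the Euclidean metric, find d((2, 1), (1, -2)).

√(Σ(x_i - y_i)²) = √((2 - 1)² + (1 - (-2))²)
= √(1² + 3²) = √(1 + 9) = √10 ≈ 3.1623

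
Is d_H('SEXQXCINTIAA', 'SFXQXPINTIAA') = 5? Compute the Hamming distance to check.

Differing positions: 2, 6. Hamming distance = 2, so the claim that d_H = 5 is false.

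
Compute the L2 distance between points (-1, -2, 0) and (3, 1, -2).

(Σ|x_i - y_i|^2)^(1/2) = (|-1 - 3|^2 + |-2 - 1|^2 + |0 - (-2)|^2)^(1/2)
= (4^2 + 3^2 + 2^2)^(1/2) = (16 + 9 + 4)^(1/2) = (29)^(1/2) ≈ 5.3852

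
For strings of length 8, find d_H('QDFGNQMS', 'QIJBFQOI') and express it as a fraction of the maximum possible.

Differing positions: 2, 3, 4, 5, 7, 8. Hamming distance = 6. The maximum possible Hamming distance for length-8 strings is 8, so d_H/8 = 6/8 = 0.75.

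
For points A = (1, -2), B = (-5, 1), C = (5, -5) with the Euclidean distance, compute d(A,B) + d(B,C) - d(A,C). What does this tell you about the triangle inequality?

d(A,B) = √(6² + 3²) = √45 ≈ 6.7082, d(B,C) = √(10² + 6²) = √136 ≈ 11.6619, d(A,C) = √(4² + 3²) = √25 = 5.
d(A,B) + d(B,C) - d(A,C) = 6.7082 + 11.6619 - 5 = 18.3701 - 5 = 13.3701 (to 4 decimal places). This is ≥ 0, so the triangle inequality holds for these points.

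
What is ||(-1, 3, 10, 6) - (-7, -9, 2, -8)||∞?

max(|x_i - y_i|) = max(|-1 - (-7)|, |3 - (-9)|, |10 - 2|, |6 - (-8)|) = max(6, 12, 8, 14) = 14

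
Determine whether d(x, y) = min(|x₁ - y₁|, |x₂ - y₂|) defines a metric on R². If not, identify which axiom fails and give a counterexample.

No. d fails identity of indiscernibles: take x = (3, 0) and y = (3, 7). Then d(x,y) = min(|3 - 3|, |0 - 7|) = min(0, 7) = 0, yet x ≠ y.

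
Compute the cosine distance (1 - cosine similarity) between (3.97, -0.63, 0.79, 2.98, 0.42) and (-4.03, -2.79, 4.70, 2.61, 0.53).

With u = (3.97, -0.63, 0.79, 2.98, 0.42), v = (-4.03, -2.79, 4.70, 2.61, 0.53):
u·v = 3.97·(-4.03) + (-0.63)·(-2.79) + 0.79·4.7 + 2.98·2.61 + 0.42·0.53 = (-15.9991) + 1.7577 + 3.713 + 7.7778 + 0.2226 = -2.528.
|u| = √(3.97² + (-0.63)² + 0.79² + 2.98² + 0.42²) = √(15.7609 + 0.3969 + 0.6241 + 8.8804 + 0.1764) = √25.8387, |v| = √((-4.03)² + (-2.79)² + 4.7² + 2.61² + 0.53²) = √(16.2409 + 7.7841 + 22.09 + 6.8121 + 0.2809) = √53.208.
cos θ = (u·v)/(|u||v|) = -2.528/(√25.8387·√53.208) ≈ -0.0682
Cosine distance = 1 - cos θ ≈ 1 - (-0.0682) = 1.0682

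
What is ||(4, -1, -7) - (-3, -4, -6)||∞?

max(|x_i - y_i|) = max(|4 - (-3)|, |-1 - (-4)|, |-7 - (-6)|) = max(7, 3, 1) = 7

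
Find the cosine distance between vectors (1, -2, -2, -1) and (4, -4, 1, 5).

With u = (1, -2, -2, -1), v = (4, -4, 1, 5):
u·v = 1·4 + (-2)·(-4) + (-2)·1 + (-1)·5 = 4 + 8 + (-2) + (-5) = 5.
|u| = √(1² + (-2)² + (-2)² + (-1)²) = √10, |v| = √(4² + (-4)² + 1² + 5²) = √58, so |u||v| = √(10·58) = √580.
cos θ = (u·v)/(|u||v|) = 5/√580 ≈ 0.2076
Cosine distance = 1 - cos θ ≈ 1 - 0.2076 = 0.7924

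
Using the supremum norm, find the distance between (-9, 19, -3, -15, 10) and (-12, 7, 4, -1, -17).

max(|x_i - y_i|) = max(|-9 - (-12)|, |19 - 7|, |-3 - 4|, |-15 - (-1)|, |10 - (-17)|) = max(3, 12, 7, 14, 27) = 27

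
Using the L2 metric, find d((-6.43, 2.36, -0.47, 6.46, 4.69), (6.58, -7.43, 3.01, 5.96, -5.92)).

√(Σ(x_i - y_i)²) = √((-6.43 - 6.58)² + (2.36 - (-7.43))² + (-0.47 - 3.01)² + (6.46 - 5.96)² + (4.69 - (-5.92))²)
= √((-13.01)² + 9.79² + (-3.48)² + 0.5² + 10.61²) = √(169.2601 + 95.8441 + 12.1104 + 0.25 + 112.5721) = √390.0367 ≈ 19.7493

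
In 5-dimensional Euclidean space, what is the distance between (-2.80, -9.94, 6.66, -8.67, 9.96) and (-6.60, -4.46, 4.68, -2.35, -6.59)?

√(Σ(x_i - y_i)²) = √((-2.8 - (-6.6))² + (-9.94 - (-4.46))² + (6.66 - 4.68)² + (-8.67 - (-2.35))² + (9.96 - (-6.59))²)
= √(3.8² + (-5.48)² + 1.98² + (-6.32)² + 16.55²) = √(14.44 + 30.0304 + 3.9204 + 39.9424 + 273.9025) = √362.2357 ≈ 19.0325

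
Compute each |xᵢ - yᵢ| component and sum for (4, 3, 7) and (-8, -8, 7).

Σ|x_i - y_i| = |4 - (-8)| + |3 - (-8)| + |7 - 7| = 12 + 11 + 0 = 23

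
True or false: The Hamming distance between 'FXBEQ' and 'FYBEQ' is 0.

Differing positions: 2. Hamming distance = 1, so the claim that d_H = 0 is false.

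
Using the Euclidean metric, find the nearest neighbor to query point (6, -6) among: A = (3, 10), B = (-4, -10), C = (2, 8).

Distances: d(A) ≈ 16.2788, d(B) ≈ 10.7703, d(C) ≈ 14.5602. Nearest: B = (-4, -10) with distance 10.7703.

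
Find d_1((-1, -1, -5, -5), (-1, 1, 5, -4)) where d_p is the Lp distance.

Σ|x_i - y_i| = |-1 - (-1)| + |-1 - 1| + |-5 - 5| + |-5 - (-4)| = 0 + 2 + 10 + 1 = 13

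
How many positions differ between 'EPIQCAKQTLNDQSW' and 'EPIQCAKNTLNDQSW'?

Differing positions: 8. Hamming distance = 1.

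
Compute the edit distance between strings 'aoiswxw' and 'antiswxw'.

Let D[i][j] be the edit distance between the first i characters of 'aoiswxw' and the first j characters of 'antiswxw', with D[i][0] = i, D[0][j] = j, and D[i][j] = D[i-1][j-1] if the characters match, else 1 + min(D[i-1][j], D[i][j-1], D[i-1][j-1]). Filling the table (rows: prefixes of 'aoiswxw', columns: prefixes of 'antiswxw'):
     ε  a  n  t  i  s  w  x  w
  ε  0  1  2  3  4  5  6  7  8
  a  1  0  1  2  3  4  5  6  7
  o  2  1  1  2  3  4  5  6  7
  i  3  2  2  2  2  3  4  5  6
  s  4  3  3  3  3  2  3  4  5
  w  5  4  4  4  4  3  2  3  4
  x  6  5  5  5  5  4  3  2  3
  w  7  6  6  6  6  5  4  3  2
The bottom-right entry gives D[7][8] = 2, so no sequence of fewer than 2 edits works. Backtracking through the table gives one optimal edit sequence (2 edits):
  aoiswxw → anoiswxw (ins n @2)
  anoiswxw → antiswxw (sub o→t @3)
Edit distance = 2.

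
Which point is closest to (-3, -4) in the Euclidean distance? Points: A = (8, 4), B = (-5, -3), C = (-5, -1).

Distances: d(A) ≈ 13.6015, d(B) ≈ 2.2361, d(C) ≈ 3.6056. Nearest: B = (-5, -3) with distance 2.2361.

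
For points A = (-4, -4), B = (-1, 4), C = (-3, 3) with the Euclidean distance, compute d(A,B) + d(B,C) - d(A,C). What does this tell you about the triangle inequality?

d(A,B) = √(3² + 8²) = √73 ≈ 8.544, d(B,C) = √(2² + 1²) = √5 ≈ 2.2361, d(A,C) = √(1² + 7²) = √50 ≈ 7.0711.
d(A,B) + d(B,C) - d(A,C) = 8.544 + 2.2361 - 7.0711 = 10.7801 - 7.0711 = 3.709 (to 4 decimal places). This is ≥ 0, so the triangle inequality holds for these points.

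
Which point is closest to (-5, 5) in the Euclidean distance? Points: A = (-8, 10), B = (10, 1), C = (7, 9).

Distances: d(A) ≈ 5.831, d(B) ≈ 15.5242, d(C) ≈ 12.6491. Nearest: A = (-8, 10) with distance 5.831.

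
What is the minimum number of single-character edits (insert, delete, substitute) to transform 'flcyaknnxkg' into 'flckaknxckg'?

Let D[i][j] be the edit distance between the first i characters of 'flcyaknnxkg' and the first j characters of 'flckaknxckg', with D[i][0] = i, D[0][j] = j, and D[i][j] = D[i-1][j-1] if the characters match, else 1 + min(D[i-1][j], D[i][j-1], D[i-1][j-1]). Filling the table (rows: prefixes of 'flcyaknnxkg', columns: prefixes of 'flckaknxckg'):
     ε  f  l  c  k  a  k  n  x  c  k  g
  ε  0  1  2  3  4  5  6  7  8  9 10 11
  f  1  0  1  2  3  4  5  6  7  8  9 10
  l  2  1  0  1  2  3  4  5  6  7  8  9
  c  3  2  1  0  1  2  3  4  5  6  7  8
  y  4  3  2  1  1  2  3  4  5  6  7  8
  a  5  4  3  2  2  1  2  3  4  5  6  7
  k  6  5  4  3  2  2  1  2  3  4  5  6
  n  7  6  5  4  3  3  2  1  2  3  4  5
  n  8  7  6  5  4  4  3  2  2  3  4  5
  x  9  8  7  6  5  5  4  3  2  3  4  5
  k 10  9  8  7  6  6  5  4  3  3  3  4
  g 11 10  9  8  7  7  6  5  4  4  4  3
The bottom-right entry gives D[11][11] = 3, so no sequence of fewer than 3 edits works. Backtracking through the table gives one optimal edit sequence (3 edits):
  flcyaknnxkg → flckaknnxkg (sub y→k @4)
  flckaknnxkg → flckaknxxkg (sub n→x @8)
  flckaknxxkg → flckaknxckg (sub x→c @9)
Edit distance = 3.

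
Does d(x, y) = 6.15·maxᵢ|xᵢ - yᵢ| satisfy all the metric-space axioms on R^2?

Yes. The L∞ (Chebyshev) norm induces a metric on R^2, and multiplying a metric by a positive constant 6.15 > 0 preserves all four axioms: non-negativity (6.15·||x-y|| ≥ 0), identity (6.15·||x-y|| = 0 ⟺ ||x-y|| = 0 ⟺ x = y), symmetry (||x-y|| = ||y-x||), and the triangle inequality (6.15·||x-z|| ≤ 6.15·||x-y|| + 6.15·||y-z||). So d is a metric.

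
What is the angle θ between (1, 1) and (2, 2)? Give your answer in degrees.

With u = (1, 1), v = (2, 2):
u·v = 1·2 + 1·2 = 2 + 2 = 4.
|u| = √(1² + 1²) = √2, |v| = √(2² + 2²) = √8, so |u||v| = √(2·8) = √16 = 4.
cos θ = (u·v)/(|u||v|) = 4/4 = 1 (the vectors are parallel, pointing the same way)
θ = arccos(1) = 0°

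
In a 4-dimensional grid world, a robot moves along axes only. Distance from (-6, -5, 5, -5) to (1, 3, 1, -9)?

Σ|x_i - y_i| = |-6 - 1| + |-5 - 3| + |5 - 1| + |-5 - (-9)| = 7 + 8 + 4 + 4 = 23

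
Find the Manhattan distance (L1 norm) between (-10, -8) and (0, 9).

Σ|x_i - y_i| = |-10 - 0| + |-8 - 9| = 10 + 17 = 27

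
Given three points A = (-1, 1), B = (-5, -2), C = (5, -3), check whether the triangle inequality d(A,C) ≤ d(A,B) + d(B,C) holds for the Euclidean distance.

d(A,B) = √(4² + 3²) = √25 = 5, d(B,C) = √(10² + 1²) = √101 ≈ 10.0499, d(A,C) = √(6² + 4²) = √52 ≈ 7.2111.
d(A,C) ≈ 7.2111 ≤ 5 + 10.0499 = 15.0499. Triangle inequality is satisfied.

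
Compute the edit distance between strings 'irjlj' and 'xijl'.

Let D[i][j] be the edit distance between the first i characters of 'irjlj' and the first j characters of 'xijl', with D[i][0] = i, D[0][j] = j, and D[i][j] = D[i-1][j-1] if the characters match, else 1 + min(D[i-1][j], D[i][j-1], D[i-1][j-1]). Filling the table (rows: prefixes of 'irjlj', columns: prefixes of 'xijl'):
     ε  x  i  j  l
  ε  0  1  2  3  4
  i  1  1  1  2  3
  r  2  2  2  2  3
  j  3  3  3  2  3
  l  4  4  4  3  2
  j  5  5  5  4  3
The bottom-right entry gives D[5][4] = 3, so no sequence of fewer than 3 edits works. Backtracking through the table gives one optimal edit sequence (3 edits):
  irjlj → xrjlj (sub i→x @1)
  xrjlj → xijlj (sub r→i @2)
  xijlj → xijl (del j @5)
Edit distance = 3.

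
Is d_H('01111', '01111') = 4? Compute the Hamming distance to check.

Differing positions: none. Hamming distance = 0, so the claim that d_H = 4 is false.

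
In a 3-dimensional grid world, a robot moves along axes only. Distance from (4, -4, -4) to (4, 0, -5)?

Σ|x_i - y_i| = |4 - 4| + |-4 - 0| + |-4 - (-5)| = 0 + 4 + 1 = 5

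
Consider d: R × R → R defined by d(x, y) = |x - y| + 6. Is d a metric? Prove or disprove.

No. d fails identity of indiscernibles (specifically d(x,x) = 0): d(4, 4) = |4 - 4| + 6 = 0 + 6 = 6 ≠ 0.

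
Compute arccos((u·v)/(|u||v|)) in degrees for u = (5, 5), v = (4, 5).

With u = (5, 5), v = (4, 5):
u·v = 5·4 + 5·5 = 20 + 25 = 45.
|u| = √(5² + 5²) = √50, |v| = √(4² + 5²) = √41, so |u||v| = √(50·41) = √2050.
cos θ = (u·v)/(|u||v|) = 45/√2050 ≈ 0.993884
θ = arccos(0.993884) ≈ 6.34°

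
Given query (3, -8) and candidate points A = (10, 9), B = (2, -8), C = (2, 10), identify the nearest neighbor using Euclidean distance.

Distances: d(A) ≈ 18.3848, d(B) = 1, d(C) ≈ 18.0278. Nearest: B = (2, -8) with distance 1.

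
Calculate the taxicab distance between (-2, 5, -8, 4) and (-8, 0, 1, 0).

Σ|x_i - y_i| = |-2 - (-8)| + |5 - 0| + |-8 - 1| + |4 - 0| = 6 + 5 + 9 + 4 = 24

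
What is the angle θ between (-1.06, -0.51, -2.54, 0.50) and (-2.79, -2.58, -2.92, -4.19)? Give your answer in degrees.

With u = (-1.06, -0.51, -2.54, 0.50), v = (-2.79, -2.58, -2.92, -4.19):
u·v = (-1.06)·(-2.79) + (-0.51)·(-2.58) + (-2.54)·(-2.92) + 0.5·(-4.19) = 2.9574 + 1.3158 + 7.4168 + (-2.095) = 9.595.
|u| = √((-1.06)² + (-0.51)² + (-2.54)² + 0.5²) = √(1.1236 + 0.2601 + 6.4516 + 0.25) = √8.0853, |v| = √((-2.79)² + (-2.58)² + (-2.92)² + (-4.19)²) = √(7.7841 + 6.6564 + 8.5264 + 17.5561) = √40.523.
cos θ = (u·v)/(|u||v|) = 9.595/(√8.0853·√40.523) ≈ 0.530086
θ = arccos(0.530086) ≈ 57.99°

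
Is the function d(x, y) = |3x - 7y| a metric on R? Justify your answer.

No. d fails symmetry: d(8, 6) = |3·8 - 7·6| = |-18| = 18, but d(6, 8) = |3·6 - 7·8| = |-38| = 38. Since 18 ≠ 38, d(x,y) ≠ d(y,x) in general.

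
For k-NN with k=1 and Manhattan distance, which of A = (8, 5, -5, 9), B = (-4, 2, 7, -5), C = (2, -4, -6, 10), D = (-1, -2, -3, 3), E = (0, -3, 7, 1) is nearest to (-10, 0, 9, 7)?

Distances: d(A) = 39, d(B) = 22, d(C) = 34, d(D) = 27, d(E) = 21. Nearest: E = (0, -3, 7, 1) with distance 21.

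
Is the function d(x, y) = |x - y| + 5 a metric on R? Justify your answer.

No. d fails identity of indiscernibles (specifically d(x,x) = 0): d(6, 6) = |6 - 6| + 5 = 0 + 5 = 5 ≠ 0.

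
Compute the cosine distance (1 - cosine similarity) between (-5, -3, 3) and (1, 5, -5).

With u = (-5, -3, 3), v = (1, 5, -5):
u·v = (-5)·1 + (-3)·5 + 3·(-5) = (-5) + (-15) + (-15) = -35.
|u| = √((-5)² + (-3)² + 3²) = √43, |v| = √(1² + 5² + (-5)²) = √51, so |u||v| = √(43·51) = √2193.
cos θ = (u·v)/(|u||v|) = -35/√2193 ≈ -0.7474
Cosine distance = 1 - cos θ ≈ 1 - (-0.7474) = 1.7474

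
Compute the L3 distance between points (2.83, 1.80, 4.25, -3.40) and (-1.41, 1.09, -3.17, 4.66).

(Σ|x_i - y_i|^3)^(1/3) = (|2.83 - (-1.41)|^3 + |1.8 - 1.09|^3 + |4.25 - (-3.17)|^3 + |-3.4 - 4.66|^3)^(1/3)
= (4.24^3 + 0.71^3 + 7.42^3 + 8.06^3)^(1/3) ≈ (76.225 + 0.3579 + 408.5185 + 523.6066)^(1/3) = (1008.708)^(1/3) ≈ 10.0289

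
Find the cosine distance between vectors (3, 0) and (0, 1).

With u = (3, 0), v = (0, 1):
u·v = 3·0 + 0·1 = 0 + 0 = 0.
|u| = √(3² + 0²) = √9, |v| = √(0² + 1²) = √1, so |u||v| = √(9·1) = √9 = 3.
cos θ = (u·v)/(|u||v|) = 0/3 = 0
Cosine distance = 1 - cos θ = 1 - 0 = 1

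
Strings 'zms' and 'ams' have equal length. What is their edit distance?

Let D[i][j] be the edit distance between the first i characters of 'zms' and the first j characters of 'ams', with D[i][0] = i, D[0][j] = j, and D[i][j] = D[i-1][j-1] if the characters match, else 1 + min(D[i-1][j], D[i][j-1], D[i-1][j-1]). Filling the table (rows: prefixes of 'zms', columns: prefixes of 'ams'):
     ε  a  m  s
  ε  0  1  2  3
  z  1  1  2  3
  m  2  2  1  2
  s  3  3  2  1
The bottom-right entry gives D[3][3] = 1, so no sequence of fewer than 1 edit works. Backtracking through the table gives one optimal edit sequence (1 edit):
  zms → ams (sub z→a @1)
Edit distance = 1.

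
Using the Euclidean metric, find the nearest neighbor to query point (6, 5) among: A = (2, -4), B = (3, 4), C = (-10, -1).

Distances: d(A) ≈ 9.8489, d(B) ≈ 3.1623, d(C) ≈ 17.088. Nearest: B = (3, 4) with distance 3.1623.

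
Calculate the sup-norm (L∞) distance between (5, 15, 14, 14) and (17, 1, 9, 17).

max(|x_i - y_i|) = max(|5 - 17|, |15 - 1|, |14 - 9|, |14 - 17|) = max(12, 14, 5, 3) = 14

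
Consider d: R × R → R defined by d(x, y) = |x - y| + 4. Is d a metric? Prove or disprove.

No. d fails identity of indiscernibles (specifically d(x,x) = 0): d(5, 5) = |5 - 5| + 4 = 0 + 4 = 4 ≠ 0.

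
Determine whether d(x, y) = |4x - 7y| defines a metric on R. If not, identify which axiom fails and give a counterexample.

No. d fails symmetry: d(7, 4) = |4·7 - 7·4| = |0| = 0, but d(4, 7) = |4·4 - 7·7| = |-33| = 33. Since 0 ≠ 33, d(x,y) ≠ d(y,x) in general.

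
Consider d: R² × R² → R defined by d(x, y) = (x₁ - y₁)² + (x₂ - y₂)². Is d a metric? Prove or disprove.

No. The squared Euclidean distance fails the triangle inequality. Counterexample: x = (0, 0), y = (1, 3), z = (2, 6). d(x,z) = 2² + 6² = 40, but d(x,y) + d(y,z) = (1² + 3²) + (1² + 3²) = 10 + 10 = 20. Since 40 > 20, the triangle inequality is violated. (Note: √d, the ordinary Euclidean distance, IS a metric.)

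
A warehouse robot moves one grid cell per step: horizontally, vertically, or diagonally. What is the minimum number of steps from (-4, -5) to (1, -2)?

max(|x_i - y_i|) = max(|-4 - 1|, |-5 - (-2)|) = max(5, 3) = 5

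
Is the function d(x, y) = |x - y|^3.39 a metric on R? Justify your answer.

No. d(x,y) = |x-y|^3.39 fails the triangle inequality since p = 3.39 > 1. Counterexample: x = 2, y = 10, z = 22. d(x,z) = |2 - 22|^3.39 = 20^3.39 ≈ 25733.075, but d(x,y) + d(y,z) = 8^3.39 + 12^3.39 ≈ 1152.0599 + 4554.3292 = 5706.3891. Since 25733.075 > 5706.3891, the triangle inequality is violated.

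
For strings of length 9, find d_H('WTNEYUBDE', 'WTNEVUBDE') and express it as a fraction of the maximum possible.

Differing positions: 5. Hamming distance = 1. The maximum possible Hamming distance for length-9 strings is 9, so d_H/9 = 1/9 ≈ 0.1111.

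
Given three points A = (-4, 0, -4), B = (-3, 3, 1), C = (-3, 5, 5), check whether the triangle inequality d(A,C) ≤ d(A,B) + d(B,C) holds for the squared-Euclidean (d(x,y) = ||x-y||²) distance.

d(A,B) = 1² + 3² + 5² = 35, d(B,C) = 0² + 2² + 4² = 20, d(A,C) = 1² + 5² + 9² = 107.
d(A,C) = 107 > 35 + 20 = 55. Triangle inequality is VIOLATED. (Squared-Euclidean is not a metric — this is a counterexample.)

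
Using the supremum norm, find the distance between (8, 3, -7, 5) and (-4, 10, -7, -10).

max(|x_i - y_i|) = max(|8 - (-4)|, |3 - 10|, |-7 - (-7)|, |5 - (-10)|) = max(12, 7, 0, 15) = 15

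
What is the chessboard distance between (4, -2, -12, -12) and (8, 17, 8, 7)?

max(|x_i - y_i|) = max(|4 - 8|, |-2 - 17|, |-12 - 8|, |-12 - 7|) = max(4, 19, 20, 19) = 20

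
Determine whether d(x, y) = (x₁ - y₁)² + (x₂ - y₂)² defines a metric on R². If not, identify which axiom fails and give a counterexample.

No. The squared Euclidean distance fails the triangle inequality. Counterexample: x = (0, 0), y = (4, 2), z = (8, 4). d(x,z) = 8² + 4² = 80, but d(x,y) + d(y,z) = (4² + 2²) + (4² + 2²) = 20 + 20 = 40. Since 80 > 40, the triangle inequality is violated. (Note: √d, the ordinary Euclidean distance, IS a metric.)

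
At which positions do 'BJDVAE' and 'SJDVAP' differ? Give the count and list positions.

Differing positions: 1, 6. Hamming distance = 2.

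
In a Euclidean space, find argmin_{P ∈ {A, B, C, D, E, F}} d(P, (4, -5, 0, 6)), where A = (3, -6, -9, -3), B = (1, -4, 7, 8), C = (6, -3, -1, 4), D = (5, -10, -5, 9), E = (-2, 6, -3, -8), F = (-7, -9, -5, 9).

Distances: d(A) ≈ 12.8062, d(B) ≈ 7.9373, d(C) ≈ 3.6056, d(D) ≈ 7.746, d(E) ≈ 19.0263, d(F) ≈ 13.0767. Nearest: C = (6, -3, -1, 4) with distance 3.6056.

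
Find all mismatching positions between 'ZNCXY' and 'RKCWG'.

Differing positions: 1, 2, 4, 5. Hamming distance = 4.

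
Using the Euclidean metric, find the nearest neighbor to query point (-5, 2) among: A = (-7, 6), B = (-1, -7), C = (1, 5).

Distances: d(A) ≈ 4.4721, d(B) ≈ 9.8489, d(C) ≈ 6.7082. Nearest: A = (-7, 6) with distance 4.4721.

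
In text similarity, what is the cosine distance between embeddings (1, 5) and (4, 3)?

With u = (1, 5), v = (4, 3):
u·v = 1·4 + 5·3 = 4 + 15 = 19.
|u| = √(1² + 5²) = √26, |v| = √(4² + 3²) = √25, so |u||v| = √(26·25) = √650.
cos θ = (u·v)/(|u||v|) = 19/√650 ≈ 0.7452
Cosine distance = 1 - cos θ ≈ 1 - 0.7452 = 0.2548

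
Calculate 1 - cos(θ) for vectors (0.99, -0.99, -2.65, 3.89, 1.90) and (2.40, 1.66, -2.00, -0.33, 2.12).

With u = (0.99, -0.99, -2.65, 3.89, 1.90), v = (2.40, 1.66, -2.00, -0.33, 2.12):
u·v = 0.99·2.4 + (-0.99)·1.66 + (-2.65)·(-2) + 3.89·(-0.33) + 1.9·2.12 = 2.376 + (-1.6434) + 5.3 + (-1.2837) + 4.028 = 8.7769.
|u| = √(0.99² + (-0.99)² + (-2.65)² + 3.89² + 1.9²) = √(0.9801 + 0.9801 + 7.0225 + 15.1321 + 3.61) = √27.7248, |v| = √(2.4² + 1.66² + (-2)² + (-0.33)² + 2.12²) = √(5.76 + 2.7556 + 4 + 0.1089 + 4.4944) = √17.1189.
cos θ = (u·v)/(|u||v|) = 8.7769/(√27.7248·√17.1189) ≈ 0.4029
Cosine distance = 1 - cos θ ≈ 1 - 0.4029 = 0.5971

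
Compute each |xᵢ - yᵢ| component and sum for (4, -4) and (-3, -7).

Σ|x_i - y_i| = |4 - (-3)| + |-4 - (-7)| = 7 + 3 = 10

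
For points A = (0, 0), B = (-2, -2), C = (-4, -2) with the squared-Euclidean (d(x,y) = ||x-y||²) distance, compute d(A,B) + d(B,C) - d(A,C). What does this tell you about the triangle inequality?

d(A,B) = 2² + 2² = 8, d(B,C) = 2² + 0² = 4, d(A,C) = 4² + 2² = 20.
d(A,B) + d(B,C) - d(A,C) = 8 + 4 - 20 = 12 - 20 = -8. This is < 0, so the triangle inequality FAILS for these points (squared-Euclidean is not a metric).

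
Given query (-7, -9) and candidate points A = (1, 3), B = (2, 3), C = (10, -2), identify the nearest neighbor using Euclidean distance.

Distances: d(A) ≈ 14.4222, d(B) = 15, d(C) ≈ 18.3848. Nearest: A = (1, 3) with distance 14.4222.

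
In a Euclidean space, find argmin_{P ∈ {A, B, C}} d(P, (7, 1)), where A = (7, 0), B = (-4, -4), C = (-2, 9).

Distances: d(A) = 1, d(B) ≈ 12.083, d(C) ≈ 12.0416. Nearest: A = (7, 0) with distance 1.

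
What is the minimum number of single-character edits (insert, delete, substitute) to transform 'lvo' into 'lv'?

Let D[i][j] be the edit distance between the first i characters of 'lvo' and the first j characters of 'lv', with D[i][0] = i, D[0][j] = j, and D[i][j] = D[i-1][j-1] if the characters match, else 1 + min(D[i-1][j], D[i][j-1], D[i-1][j-1]). Filling the table (rows: prefixes of 'lvo', columns: prefixes of 'lv'):
     ε  l  v
  ε  0  1  2
  l  1  0  1
  v  2  1  0
  o  3  2  1
The bottom-right entry gives D[3][2] = 1, so no sequence of fewer than 1 edit works. Backtracking through the table gives one optimal edit sequence (1 edit):
  lvo → lv (del o @3)
Edit distance = 1.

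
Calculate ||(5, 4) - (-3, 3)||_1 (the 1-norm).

Σ|x_i - y_i| = |5 - (-3)| + |4 - 3| = 8 + 1 = 9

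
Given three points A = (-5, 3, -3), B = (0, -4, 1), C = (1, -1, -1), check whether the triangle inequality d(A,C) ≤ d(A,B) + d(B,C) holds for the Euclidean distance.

d(A,B) = √(5² + 7² + 4²) = √90 ≈ 9.4868, d(B,C) = √(1² + 3² + 2²) = √14 ≈ 3.7417, d(A,C) = √(6² + 4² + 2²) = √56 ≈ 7.4833.
d(A,C) ≈ 7.4833 ≤ 9.4868 + 3.7417 = 13.2285. Triangle inequality is satisfied.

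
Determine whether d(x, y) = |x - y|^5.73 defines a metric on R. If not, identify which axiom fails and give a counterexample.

No. d(x,y) = |x-y|^5.73 fails the triangle inequality since p = 5.73 > 1. Counterexample: x = 1, y = 6, z = 13. d(x,z) = |1 - 13|^5.73 = 12^5.73 ≈ 1526541.2346, but d(x,y) + d(y,z) = 5^5.73 + 7^5.73 ≈ 10118.0804 + 69568.3606 = 79686.441. Since 1526541.2346 > 79686.441, the triangle inequality is violated.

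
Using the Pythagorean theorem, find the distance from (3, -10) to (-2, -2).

√(Σ(x_i - y_i)²) = √((3 - (-2))² + (-10 - (-2))²)
= √(5² + (-8)²) = √(25 + 64) = √89 ≈ 9.434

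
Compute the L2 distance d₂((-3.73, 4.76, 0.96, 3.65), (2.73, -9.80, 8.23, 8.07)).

√(Σ(x_i - y_i)²) = √((-3.73 - 2.73)² + (4.76 - (-9.8))² + (0.96 - 8.23)² + (3.65 - 8.07)²)
= √((-6.46)² + 14.56² + (-7.27)² + (-4.42)²) = √(41.7316 + 211.9936 + 52.8529 + 19.5364) = √326.1145 ≈ 18.0586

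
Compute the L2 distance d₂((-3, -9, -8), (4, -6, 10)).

√(Σ(x_i - y_i)²) = √((-3 - 4)² + (-9 - (-6))² + (-8 - 10)²)
= √((-7)² + (-3)² + (-18)²) = √(49 + 9 + 324) = √382 ≈ 19.5448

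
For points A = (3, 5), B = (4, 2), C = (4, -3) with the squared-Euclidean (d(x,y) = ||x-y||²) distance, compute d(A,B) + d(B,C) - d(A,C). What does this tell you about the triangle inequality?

d(A,B) = 1² + 3² = 10, d(B,C) = 0² + 5² = 25, d(A,C) = 1² + 8² = 65.
d(A,B) + d(B,C) - d(A,C) = 10 + 25 - 65 = 35 - 65 = -30. This is < 0, so the triangle inequality FAILS for these points (squared-Euclidean is not a metric).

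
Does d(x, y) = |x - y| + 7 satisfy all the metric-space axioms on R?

No. d fails identity of indiscernibles (specifically d(x,x) = 0): d(5, 5) = |5 - 5| + 7 = 0 + 7 = 7 ≠ 0.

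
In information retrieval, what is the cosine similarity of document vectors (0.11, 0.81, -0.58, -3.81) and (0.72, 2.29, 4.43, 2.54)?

With u = (0.11, 0.81, -0.58, -3.81), v = (0.72, 2.29, 4.43, 2.54):
u·v = 0.11·0.72 + 0.81·2.29 + (-0.58)·4.43 + (-3.81)·2.54 = 0.0792 + 1.8549 + (-2.5694) + (-9.6774) = -10.3127.
|u| = √(0.11² + 0.81² + (-0.58)² + (-3.81)²) = √(0.0121 + 0.6561 + 0.3364 + 14.5161) = √15.5207, |v| = √(0.72² + 2.29² + 4.43² + 2.54²) = √(0.5184 + 5.2441 + 19.6249 + 6.4516) = √31.839.
cos θ = (u·v)/(|u||v|) = -10.3127/(√15.5207·√31.839) ≈ -0.4639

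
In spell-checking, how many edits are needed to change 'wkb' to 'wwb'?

Let D[i][j] be the edit distance between the first i characters of 'wkb' and the first j characters of 'wwb', with D[i][0] = i, D[0][j] = j, and D[i][j] = D[i-1][j-1] if the characters match, else 1 + min(D[i-1][j], D[i][j-1], D[i-1][j-1]). Filling the table (rows: prefixes of 'wkb', columns: prefixes of 'wwb'):
     ε  w  w  b
  ε  0  1  2  3
  w  1  0  1  2
  k  2  1  1  2
  b  3  2  2  1
The bottom-right entry gives D[3][3] = 1, so no sequence of fewer than 1 edit works. Backtracking through the table gives one optimal edit sequence (1 edit):
  wkb → wwb (sub k→w @2)
Edit distance = 1.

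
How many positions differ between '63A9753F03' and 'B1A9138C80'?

Differing positions: 1, 2, 5, 6, 7, 8, 9, 10. Hamming distance = 8.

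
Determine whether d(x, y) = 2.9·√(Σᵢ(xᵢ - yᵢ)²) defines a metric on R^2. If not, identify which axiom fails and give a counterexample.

Yes. The L2 (Euclidean) norm induces a metric on R^2, and multiplying a metric by a positive constant 2.9 > 0 preserves all four axioms: non-negativity (2.9·||x-y|| ≥ 0), identity (2.9·||x-y|| = 0 ⟺ ||x-y|| = 0 ⟺ x = y), symmetry (||x-y|| = ||y-x||), and the triangle inequality (2.9·||x-z|| ≤ 2.9·||x-y|| + 2.9·||y-z||). So d is a metric.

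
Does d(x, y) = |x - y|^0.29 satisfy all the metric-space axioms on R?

Yes. With 0 < p = 0.29 ≤ 1, d(x,y) = |x-y|^0.29 is a metric on R. Non-negativity and symmetry are immediate; |x-y|^0.29 = 0 ⟺ |x-y| = 0 ⟺ x = y. For the triangle inequality, the function t ↦ t^0.29 is subadditive on [0,∞) when p ≤ 1, so |x-z|^0.29 ≤ (|x-y| + |y-z|)^0.29 ≤ |x-y|^0.29 + |y-z|^0.29.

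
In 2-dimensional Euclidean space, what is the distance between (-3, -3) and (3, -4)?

√(Σ(x_i - y_i)²) = √((-3 - 3)² + (-3 - (-4))²)
= √((-6)² + 1²) = √(36 + 1) = √37 ≈ 6.0828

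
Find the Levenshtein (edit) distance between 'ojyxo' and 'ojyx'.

Let D[i][j] be the edit distance between the first i characters of 'ojyxo' and the first j characters of 'ojyx', with D[i][0] = i, D[0][j] = j, and D[i][j] = D[i-1][j-1] if the characters match, else 1 + min(D[i-1][j], D[i][j-1], D[i-1][j-1]). Filling the table (rows: prefixes of 'ojyxo', columns: prefixes of 'ojyx'):
     ε  o  j  y  x
  ε  0  1  2  3  4
  o  1  0  1  2  3
  j  2  1  0  1  2
  y  3  2  1  0  1
  x  4  3  2  1  0
  o  5  4  3  2  1
The bottom-right entry gives D[5][4] = 1, so no sequence of fewer than 1 edit works. Backtracking through the table gives one optimal edit sequence (1 edit):
  ojyxo → ojyx (del o @5)
Edit distance = 1.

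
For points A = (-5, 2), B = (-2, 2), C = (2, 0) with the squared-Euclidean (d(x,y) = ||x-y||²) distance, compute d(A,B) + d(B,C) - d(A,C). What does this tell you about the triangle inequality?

d(A,B) = 3² + 0² = 9, d(B,C) = 4² + 2² = 20, d(A,C) = 7² + 2² = 53.
d(A,B) + d(B,C) - d(A,C) = 9 + 20 - 53 = 29 - 53 = -24. This is < 0, so the triangle inequality FAILS for these points (squared-Euclidean is not a metric).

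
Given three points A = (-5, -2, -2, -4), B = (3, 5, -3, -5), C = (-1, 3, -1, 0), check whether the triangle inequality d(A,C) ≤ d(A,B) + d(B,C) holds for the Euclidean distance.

d(A,B) = √(8² + 7² + 1² + 1²) = √115 ≈ 10.7238, d(B,C) = √(4² + 2² + 2² + 5²) = √49 = 7, d(A,C) = √(4² + 5² + 1² + 4²) = √58 ≈ 7.6158.
d(A,C) ≈ 7.6158 ≤ 10.7238 + 7 = 17.7238. Triangle inequality is satisfied.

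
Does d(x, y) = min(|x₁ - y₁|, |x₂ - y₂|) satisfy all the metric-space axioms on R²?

No. d fails identity of indiscernibles: take x = (-4, 0) and y = (-4, 5). Then d(x,y) = min(|-4 - (-4)|, |0 - 5|) = min(0, 5) = 0, yet x ≠ y.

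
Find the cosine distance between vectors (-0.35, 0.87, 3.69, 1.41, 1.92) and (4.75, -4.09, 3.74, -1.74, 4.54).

With u = (-0.35, 0.87, 3.69, 1.41, 1.92), v = (4.75, -4.09, 3.74, -1.74, 4.54):
u·v = (-0.35)·4.75 + 0.87·(-4.09) + 3.69·3.74 + 1.41·(-1.74) + 1.92·4.54 = (-1.6625) + (-3.5583) + 13.8006 + (-2.4534) + 8.7168 = 14.8432.
|u| = √((-0.35)² + 0.87² + 3.69² + 1.41² + 1.92²) = √(0.1225 + 0.7569 + 13.6161 + 1.9881 + 3.6864) = √20.17, |v| = √(4.75² + (-4.09)² + 3.74² + (-1.74)² + 4.54²) = √(22.5625 + 16.7281 + 13.9876 + 3.0276 + 20.6116) = √76.9174.
cos θ = (u·v)/(|u||v|) = 14.8432/(√20.17·√76.9174) ≈ 0.3768
Cosine distance = 1 - cos θ ≈ 1 - 0.3768 = 0.6232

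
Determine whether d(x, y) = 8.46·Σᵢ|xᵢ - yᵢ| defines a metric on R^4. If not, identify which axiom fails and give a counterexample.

Yes. The L1 (Manhattan) norm induces a metric on R^4, and multiplying a metric by a positive constant 8.46 > 0 preserves all four axioms: non-negativity (8.46·||x-y|| ≥ 0), identity (8.46·||x-y|| = 0 ⟺ ||x-y|| = 0 ⟺ x = y), symmetry (||x-y|| = ||y-x||), and the triangle inequality (8.46·||x-z|| ≤ 8.46·||x-y|| + 8.46·||y-z||). So d is a metric.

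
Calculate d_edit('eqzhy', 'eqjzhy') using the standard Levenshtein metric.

Let D[i][j] be the edit distance between the first i characters of 'eqzhy' and the first j characters of 'eqjzhy', with D[i][0] = i, D[0][j] = j, and D[i][j] = D[i-1][j-1] if the characters match, else 1 + min(D[i-1][j], D[i][j-1], D[i-1][j-1]). Filling the table (rows: prefixes of 'eqzhy', columns: prefixes of 'eqjzhy'):
     ε  e  q  j  z  h  y
  ε  0  1  2  3  4  5  6
  e  1  0  1  2  3  4  5
  q  2  1  0  1  2  3  4
  z  3  2  1  1  1  2  3
  h  4  3  2  2  2  1  2
  y  5  4  3  3  3  2  1
The bottom-right entry gives D[5][6] = 1, so no sequence of fewer than 1 edit works. Backtracking through the table gives one optimal edit sequence (1 edit):
  eqzhy → eqjzhy (ins j @3)
Edit distance = 1.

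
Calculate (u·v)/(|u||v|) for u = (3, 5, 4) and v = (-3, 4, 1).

With u = (3, 5, 4), v = (-3, 4, 1):
u·v = 3·(-3) + 5·4 + 4·1 = (-9) + 20 + 4 = 15.
|u| = √(3² + 5² + 4²) = √50, |v| = √((-3)² + 4² + 1²) = √26, so |u||v| = √(50·26) = √1300.
cos θ = (u·v)/(|u||v|) = 15/√1300 ≈ 0.416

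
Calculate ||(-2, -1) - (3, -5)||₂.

√(Σ(x_i - y_i)²) = √((-2 - 3)² + (-1 - (-5))²)
= √((-5)² + 4²) = √(25 + 16) = √41 ≈ 6.4031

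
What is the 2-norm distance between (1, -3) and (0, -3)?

(Σ|x_i - y_i|^2)^(1/2) = (|1 - 0|^2 + |-3 - (-3)|^2)^(1/2)
= (1^2 + 0^2)^(1/2) = (1 + 0)^(1/2) = (1)^(1/2) = 1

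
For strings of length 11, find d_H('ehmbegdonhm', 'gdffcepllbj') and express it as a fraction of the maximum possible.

Differing positions: 1, 2, 3, 4, 5, 6, 7, 8, 9, 10, 11. Hamming distance = 11. The maximum possible Hamming distance for length-11 strings is 11, so d_H/11 = 11/11 = 1.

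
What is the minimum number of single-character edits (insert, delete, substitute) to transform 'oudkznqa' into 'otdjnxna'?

Let D[i][j] be the edit distance between the first i characters of 'oudkznqa' and the first j characters of 'otdjnxna', with D[i][0] = i, D[0][j] = j, and D[i][j] = D[i-1][j-1] if the characters match, else 1 + min(D[i-1][j], D[i][j-1], D[i-1][j-1]). Filling the table (rows: prefixes of 'oudkznqa', columns: prefixes of 'otdjnxna'):
     ε  o  t  d  j  n  x  n  a
  ε  0  1  2  3  4  5  6  7  8
  o  1  0  1  2  3  4  5  6  7
  u  2  1  1  2  3  4  5  6  7
  d  3  2  2  1  2  3  4  5  6
  k  4  3  3  2  2  3  4  5  6
  z  5  4  4  3  3  3  4  5  6
  n  6  5  5  4  4  3  4  4  5
  q  7  6  6  5  5  4  4  5  5
  a  8  7  7  6  6  5  5  5  5
The bottom-right entry gives D[8][8] = 5, so no sequence of fewer than 5 edits works. Backtracking through the table gives one optimal edit sequence (5 edits):
  oudkznqa → otdkznqa (sub u→t @2)
  otdkznqa → otdjznqa (sub k→j @4)
  otdjznqa → otdjnnqa (sub z→n @5)
  otdjnnqa → otdjnxqa (sub n→x @6)
  otdjnxqa → otdjnxna (sub q→n @7)
Edit distance = 5.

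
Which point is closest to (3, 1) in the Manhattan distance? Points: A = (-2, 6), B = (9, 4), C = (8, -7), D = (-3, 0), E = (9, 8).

Distances: d(A) = 10, d(B) = 9, d(C) = 13, d(D) = 7, d(E) = 13. Nearest: D = (-3, 0) with distance 7.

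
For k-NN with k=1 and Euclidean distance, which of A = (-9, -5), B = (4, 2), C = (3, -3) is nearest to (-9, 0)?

Distances: d(A) = 5, d(B) ≈ 13.1529, d(C) ≈ 12.3693. Nearest: A = (-9, -5) with distance 5.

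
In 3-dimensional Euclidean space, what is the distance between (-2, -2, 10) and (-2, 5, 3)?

√(Σ(x_i - y_i)²) = √((-2 - (-2))² + (-2 - 5)² + (10 - 3)²)
= √(0² + (-7)² + 7²) = √(0 + 49 + 49) = √98 ≈ 9.8995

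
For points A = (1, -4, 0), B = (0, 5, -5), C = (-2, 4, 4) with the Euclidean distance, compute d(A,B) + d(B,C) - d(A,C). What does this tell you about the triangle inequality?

d(A,B) = √(1² + 9² + 5²) = √107 ≈ 10.3441, d(B,C) = √(2² + 1² + 9²) = √86 ≈ 9.2736, d(A,C) = √(3² + 8² + 4²) = √89 ≈ 9.434.
d(A,B) + d(B,C) - d(A,C) = 10.3441 + 9.2736 - 9.434 = 19.6177 - 9.434 = 10.1837 (to 4 decimal places). This is ≥ 0, so the triangle inequality holds for these points.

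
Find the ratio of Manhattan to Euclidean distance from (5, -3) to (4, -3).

L1 = |5 - 4| + |-3 - (-3)| = 1 + 0 = 1
L2 = √(1² + 0²) = √1 = 1
L1 ≥ L2 always (equality iff movement is along one axis); L1 = L2 here (movement is along a single axis).
Ratio L1/L2 = 1/1 = 1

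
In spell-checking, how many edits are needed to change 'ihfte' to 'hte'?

Let D[i][j] be the edit distance between the first i characters of 'ihfte' and the first j characters of 'hte', with D[i][0] = i, D[0][j] = j, and D[i][j] = D[i-1][j-1] if the characters match, else 1 + min(D[i-1][j], D[i][j-1], D[i-1][j-1]). Filling the table (rows: prefixes of 'ihfte', columns: prefixes of 'hte'):
     ε  h  t  e
  ε  0  1  2  3
  i  1  1  2  3
  h  2  1  2  3
  f  3  2  2  3
  t  4  3  2  3
  e  5  4  3  2
The bottom-right entry gives D[5][3] = 2, so no sequence of fewer than 2 edits works. Backtracking through the table gives one optimal edit sequence (2 edits):
  ihfte → hfte (del i @1)
  hfte → hte (del f @2)
Edit distance = 2.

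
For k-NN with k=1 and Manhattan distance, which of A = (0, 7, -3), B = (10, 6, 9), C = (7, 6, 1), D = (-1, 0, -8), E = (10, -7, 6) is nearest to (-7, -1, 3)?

Distances: d(A) = 21, d(B) = 30, d(C) = 23, d(D) = 18, d(E) = 26. Nearest: D = (-1, 0, -8) with distance 18.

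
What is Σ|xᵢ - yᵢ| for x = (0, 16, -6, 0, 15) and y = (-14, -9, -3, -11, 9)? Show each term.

Σ|x_i - y_i| = |0 - (-14)| + |16 - (-9)| + |-6 - (-3)| + |0 - (-11)| + |15 - 9| = 14 + 25 + 3 + 11 + 6 = 59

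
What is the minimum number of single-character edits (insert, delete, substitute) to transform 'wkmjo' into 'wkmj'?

Let D[i][j] be the edit distance between the first i characters of 'wkmjo' and the first j characters of 'wkmj', with D[i][0] = i, D[0][j] = j, and D[i][j] = D[i-1][j-1] if the characters match, else 1 + min(D[i-1][j], D[i][j-1], D[i-1][j-1]). Filling the table (rows: prefixes of 'wkmjo', columns: prefixes of 'wkmj'):
     ε  w  k  m  j
  ε  0  1  2  3  4
  w  1  0  1  2  3
  k  2  1  0  1  2
  m  3  2  1  0  1
  j  4  3  2  1  0
  o  5  4  3  2  1
The bottom-right entry gives D[5][4] = 1, so no sequence of fewer than 1 edit works. Backtracking through the table gives one optimal edit sequence (1 edit):
  wkmjo → wkmj (del o @5)
Edit distance = 1.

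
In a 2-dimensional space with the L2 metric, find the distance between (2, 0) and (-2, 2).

(Σ|x_i - y_i|^2)^(1/2) = (|2 - (-2)|^2 + |0 - 2|^2)^(1/2)
= (4^2 + 2^2)^(1/2) = (16 + 4)^(1/2) = (20)^(1/2) ≈ 4.4721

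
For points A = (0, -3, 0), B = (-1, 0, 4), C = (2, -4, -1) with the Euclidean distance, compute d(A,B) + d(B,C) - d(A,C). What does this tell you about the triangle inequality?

d(A,B) = √(1² + 3² + 4²) = √26 ≈ 5.099, d(B,C) = √(3² + 4² + 5²) = √50 ≈ 7.0711, d(A,C) = √(2² + 1² + 1²) = √6 ≈ 2.4495.
d(A,B) + d(B,C) - d(A,C) = 5.099 + 7.0711 - 2.4495 = 12.1701 - 2.4495 = 9.7206 (to 4 decimal places). This is ≥ 0, so the triangle inequality holds for these points.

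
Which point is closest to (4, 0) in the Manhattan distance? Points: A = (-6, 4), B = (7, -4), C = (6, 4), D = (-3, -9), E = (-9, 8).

Distances: d(A) = 14, d(B) = 7, d(C) = 6, d(D) = 16, d(E) = 21. Nearest: C = (6, 4) with distance 6.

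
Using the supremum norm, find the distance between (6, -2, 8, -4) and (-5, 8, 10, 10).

max(|x_i - y_i|) = max(|6 - (-5)|, |-2 - 8|, |8 - 10|, |-4 - 10|) = max(11, 10, 2, 14) = 14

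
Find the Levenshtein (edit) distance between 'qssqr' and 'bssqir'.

Let D[i][j] be the edit distance between the first i characters of 'qssqr' and the first j characters of 'bssqir', with D[i][0] = i, D[0][j] = j, and D[i][j] = D[i-1][j-1] if the characters match, else 1 + min(D[i-1][j], D[i][j-1], D[i-1][j-1]). Filling the table (rows: prefixes of 'qssqr', columns: prefixes of 'bssqir'):
     ε  b  s  s  q  i  r
  ε  0  1  2  3  4  5  6
  q  1  1  2  3  3  4  5
  s  2  2  1  2  3  4  5
  s  3  3  2  1  2  3  4
  q  4  4  3  2  1  2  3
  r  5  5  4  3  2  2  2
The bottom-right entry gives D[5][6] = 2, so no sequence of fewer than 2 edits works. Backtracking through the table gives one optimal edit sequence (2 edits):
  qssqr → bssqr (sub q→b @1)
  bssqr → bssqir (ins i @5)
Edit distance = 2.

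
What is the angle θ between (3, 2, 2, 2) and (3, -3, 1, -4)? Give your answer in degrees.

With u = (3, 2, 2, 2), v = (3, -3, 1, -4):
u·v = 3·3 + 2·(-3) + 2·1 + 2·(-4) = 9 + (-6) + 2 + (-8) = -3.
|u| = √(3² + 2² + 2² + 2²) = √21, |v| = √(3² + (-3)² + 1² + (-4)²) = √35, so |u||v| = √(21·35) = √735.
cos θ = (u·v)/(|u||v|) = -3/√735 ≈ -0.110657
θ = arccos(-0.110657) ≈ 96.35°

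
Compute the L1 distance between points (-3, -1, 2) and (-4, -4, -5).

Σ|x_i - y_i| = |-3 - (-4)| + |-1 - (-4)| + |2 - (-5)| = 1 + 3 + 7 = 11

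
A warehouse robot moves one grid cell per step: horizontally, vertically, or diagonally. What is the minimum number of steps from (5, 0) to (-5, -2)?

max(|x_i - y_i|) = max(|5 - (-5)|, |0 - (-2)|) = max(10, 2) = 10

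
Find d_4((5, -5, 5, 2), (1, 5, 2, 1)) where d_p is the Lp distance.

(Σ|x_i - y_i|^4)^(1/4) = (|5 - 1|^4 + |-5 - 5|^4 + |5 - 2|^4 + |2 - 1|^4)^(1/4)
= (4^4 + 10^4 + 3^4 + 1^4)^(1/4) = (256 + 10000 + 81 + 1)^(1/4) = (10338)^(1/4) ≈ 10.0834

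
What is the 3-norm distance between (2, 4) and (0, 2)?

(Σ|x_i - y_i|^3)^(1/3) = (|2 - 0|^3 + |4 - 2|^3)^(1/3)
= (2^3 + 2^3)^(1/3) = (8 + 8)^(1/3) = (16)^(1/3) ≈ 2.5198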